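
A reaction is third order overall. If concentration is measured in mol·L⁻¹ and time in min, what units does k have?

(mol·L⁻¹)⁻²·min⁻¹

Step 1: For overall order n, rate = k × (concentration)^n.
Step 2: Rate has units mol·L⁻¹·min⁻¹; concentration term has units (mol·L⁻¹)^3.
Step 3: k = rate / (concentration)^n, so units of k = (mol·L⁻¹)^(1-3)·min⁻¹ = (mol·L⁻¹)⁻²·min⁻¹.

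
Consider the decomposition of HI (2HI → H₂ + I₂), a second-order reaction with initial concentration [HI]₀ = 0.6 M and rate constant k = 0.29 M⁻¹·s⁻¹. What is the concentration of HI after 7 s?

0.2705 M

Step 1: For a second-order reaction: 1/[HI] = 1/[HI]₀ + kt
Step 2: 1/[HI] = 1/0.6 + 0.29 × 7
Step 3: 1/[HI] = 1.667 + 2.03 = 3.697
Step 4: [HI] = 1/3.697 = 0.2705 M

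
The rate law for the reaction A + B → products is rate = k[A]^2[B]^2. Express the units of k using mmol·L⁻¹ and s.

(mmol·L⁻¹)⁻³·s⁻¹

Step 1: Overall order = 2 + 2 = 4.
Step 2: rate has units mmol·L⁻¹·s⁻¹; [A]^2[B]^2 has units (mmol·L⁻¹)^4.
Step 3: k = rate/([A]^2[B]^2), so units of k = (mmol·L⁻¹)^(1-4)·s⁻¹ = (mmol·L⁻¹)⁻³·s⁻¹.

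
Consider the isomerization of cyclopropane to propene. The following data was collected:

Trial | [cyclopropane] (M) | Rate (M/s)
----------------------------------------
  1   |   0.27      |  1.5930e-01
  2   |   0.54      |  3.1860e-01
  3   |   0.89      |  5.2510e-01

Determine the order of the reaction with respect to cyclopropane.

first order (1)

Step 1: Compare trials to find order n where rate₂/rate₁ = ([cyclopropane]₂/[cyclopropane]₁)^n
Step 2: rate₂/rate₁ = 3.1860e-01/1.5930e-01 = 2
Step 3: [cyclopropane]₂/[cyclopropane]₁ = 0.54/0.27 = 2
Step 4: n = ln(2)/ln(2) = 1.00 ≈ 1
Step 5: The reaction is first order in cyclopropane.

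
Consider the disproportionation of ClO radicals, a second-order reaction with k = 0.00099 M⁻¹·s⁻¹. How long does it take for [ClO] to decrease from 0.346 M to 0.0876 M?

8611 s

Step 1: For second-order: t = (1/[ClO] - 1/[ClO]₀)/k
Step 2: t = (1/0.0876 - 1/0.346)/0.00099
Step 3: t = (11.42 - 2.89)/0.00099
Step 4: t = 8.525/0.00099 = 8611 s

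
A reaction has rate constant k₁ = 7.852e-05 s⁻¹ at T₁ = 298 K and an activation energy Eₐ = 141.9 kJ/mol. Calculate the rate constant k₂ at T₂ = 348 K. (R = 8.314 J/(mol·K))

2.943e-01 s⁻¹

Step 1: Use the two-temperature Arrhenius form: ln(k₂/k₁) = -Eₐ/R × (1/T₂ - 1/T₁)
Step 2: Convert Eₐ to J/mol: 141.9 kJ/mol = 141900 J/mol
Step 3: 1/T₂ - 1/T₁ = 1/348 - 1/298 = -4.821415e-04 K⁻¹
Step 4: ln(k₂/k₁) = -141900/8.314 × -4.821415e-04 = 8.22900
Step 5: k₂ = k₁ × exp(8.22900) = 7.852e-05 × 3.74808e+03 = 2.943e-01 s⁻¹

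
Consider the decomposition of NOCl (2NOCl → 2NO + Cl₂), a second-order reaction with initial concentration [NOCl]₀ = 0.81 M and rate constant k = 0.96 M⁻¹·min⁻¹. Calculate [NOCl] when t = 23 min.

0.04289 M

Step 1: For a second-order reaction: 1/[NOCl] = 1/[NOCl]₀ + kt
Step 2: 1/[NOCl] = 1/0.81 + 0.96 × 23
Step 3: 1/[NOCl] = 1.235 + 22.08 = 23.31
Step 4: [NOCl] = 1/23.31 = 0.04289 M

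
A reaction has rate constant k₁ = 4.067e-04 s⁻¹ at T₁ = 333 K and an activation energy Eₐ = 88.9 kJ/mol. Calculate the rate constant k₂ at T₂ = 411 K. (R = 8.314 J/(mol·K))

1.802e-01 s⁻¹

Step 1: Use the two-temperature Arrhenius form: ln(k₂/k₁) = -Eₐ/R × (1/T₂ - 1/T₁)
Step 2: Convert Eₐ to J/mol: 88.9 kJ/mol = 88900 J/mol
Step 3: 1/T₂ - 1/T₁ = 1/411 - 1/333 = -5.699130e-04 K⁻¹
Step 4: ln(k₂/k₁) = -88900/8.314 × -5.699130e-04 = 6.09397
Step 5: k₂ = k₁ × exp(6.09397) = 4.067e-04 × 4.43177e+02 = 1.802e-01 s⁻¹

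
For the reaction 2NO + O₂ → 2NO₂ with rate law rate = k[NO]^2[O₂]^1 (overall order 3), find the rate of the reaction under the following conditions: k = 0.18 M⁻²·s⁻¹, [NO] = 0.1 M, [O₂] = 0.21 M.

0.000378 M/s

Step 1: The rate law is rate = k[NO]^2[O₂]^1, overall order = 2+1 = 3
Step 2: Substitute values: rate = 0.18 × (0.1)^2 × (0.21)^1
Step 3: rate = 0.18 × 0.01 × 0.21 = 0.000378 M/s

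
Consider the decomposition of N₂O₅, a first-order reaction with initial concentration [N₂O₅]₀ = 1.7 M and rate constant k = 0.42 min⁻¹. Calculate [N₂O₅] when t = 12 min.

0.01101 M

Step 1: For a first-order reaction: [N₂O₅] = [N₂O₅]₀ × e^(-kt)
Step 2: [N₂O₅] = 1.7 × e^(-0.42 × 12)
Step 3: [N₂O₅] = 1.7 × e^(-5.04)
Step 4: [N₂O₅] = 1.7 × 0.00647375 = 0.01101 M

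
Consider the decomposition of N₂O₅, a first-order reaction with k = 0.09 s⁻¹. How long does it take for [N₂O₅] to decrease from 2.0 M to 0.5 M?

15.4 s

Step 1: For first-order: t = ln([N₂O₅]₀/[N₂O₅])/k
Step 2: t = ln(2.0/0.5)/0.09
Step 3: t = ln(4)/0.09
Step 4: t = 1.386/0.09 = 15.4 s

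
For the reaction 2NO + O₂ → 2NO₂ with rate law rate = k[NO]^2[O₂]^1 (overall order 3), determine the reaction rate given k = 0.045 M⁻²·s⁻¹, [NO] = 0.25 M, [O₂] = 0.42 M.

0.001181 M/s

Step 1: The rate law is rate = k[NO]^2[O₂]^1, overall order = 2+1 = 3
Step 2: Substitute values: rate = 0.045 × (0.25)^2 × (0.42)^1
Step 3: rate = 0.045 × 0.0625 × 0.42 = 0.00118125 M/s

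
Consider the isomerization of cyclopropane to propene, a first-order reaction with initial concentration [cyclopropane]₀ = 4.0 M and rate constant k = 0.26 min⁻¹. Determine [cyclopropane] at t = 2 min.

2.378 M

Step 1: For a first-order reaction: [cyclopropane] = [cyclopropane]₀ × e^(-kt)
Step 2: [cyclopropane] = 4.0 × e^(-0.26 × 2)
Step 3: [cyclopropane] = 4.0 × e^(-0.52)
Step 4: [cyclopropane] = 4.0 × 0.594521 = 2.378 M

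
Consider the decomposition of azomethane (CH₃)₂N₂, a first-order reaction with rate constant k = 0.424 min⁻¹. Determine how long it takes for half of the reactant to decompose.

1.635 min

Step 1: For a first-order reaction, t₁/₂ = ln(2)/k
Step 2: t₁/₂ = ln(2)/0.424
Step 3: t₁/₂ = 0.6931/0.424 = 1.635 min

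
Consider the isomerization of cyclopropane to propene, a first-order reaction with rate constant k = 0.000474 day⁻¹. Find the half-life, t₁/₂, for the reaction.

1462 day

Step 1: For a first-order reaction, t₁/₂ = ln(2)/k
Step 2: t₁/₂ = ln(2)/0.000474
Step 3: t₁/₂ = 0.6931/0.000474 = 1462 day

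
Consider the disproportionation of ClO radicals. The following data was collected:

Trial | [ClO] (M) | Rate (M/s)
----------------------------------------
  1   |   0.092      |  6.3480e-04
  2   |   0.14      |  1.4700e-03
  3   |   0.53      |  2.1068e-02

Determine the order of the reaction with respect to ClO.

second order (2)

Step 1: Compare trials to find order n where rate₂/rate₁ = ([ClO]₂/[ClO]₁)^n
Step 2: rate₂/rate₁ = 1.4700e-03/6.3480e-04 = 2.316
Step 3: [ClO]₂/[ClO]₁ = 0.14/0.092 = 1.522
Step 4: n = ln(2.316)/ln(1.522) = 2.00 ≈ 2
Step 5: The reaction is second order in ClO.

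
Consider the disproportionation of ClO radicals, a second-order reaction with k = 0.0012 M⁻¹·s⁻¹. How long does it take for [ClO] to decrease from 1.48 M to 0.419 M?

1426 s

Step 1: For second-order: t = (1/[ClO] - 1/[ClO]₀)/k
Step 2: t = (1/0.419 - 1/1.48)/0.0012
Step 3: t = (2.387 - 0.6757)/0.0012
Step 4: t = 1.711/0.0012 = 1426 s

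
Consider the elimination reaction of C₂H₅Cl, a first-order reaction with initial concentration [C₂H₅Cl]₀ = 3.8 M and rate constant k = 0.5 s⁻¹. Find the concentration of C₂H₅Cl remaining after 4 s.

0.5143 M

Step 1: For a first-order reaction: [C₂H₅Cl] = [C₂H₅Cl]₀ × e^(-kt)
Step 2: [C₂H₅Cl] = 3.8 × e^(-0.5 × 4)
Step 3: [C₂H₅Cl] = 3.8 × e^(-2)
Step 4: [C₂H₅Cl] = 3.8 × 0.135335 = 0.5143 M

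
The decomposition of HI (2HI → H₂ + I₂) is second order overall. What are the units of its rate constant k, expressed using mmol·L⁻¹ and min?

(mmol·L⁻¹)⁻¹·min⁻¹

Step 1: For overall order n, rate = k × (concentration)^n.
Step 2: Rate has units mmol·L⁻¹·min⁻¹; concentration term has units (mmol·L⁻¹)^2.
Step 3: k = rate / (concentration)^n, so units of k = (mmol·L⁻¹)^(1-2)·min⁻¹ = (mmol·L⁻¹)⁻¹·min⁻¹.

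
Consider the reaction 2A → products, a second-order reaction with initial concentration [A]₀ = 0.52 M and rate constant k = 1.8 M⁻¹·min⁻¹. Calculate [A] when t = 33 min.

0.01631 M

Step 1: For a second-order reaction: 1/[A] = 1/[A]₀ + kt
Step 2: 1/[A] = 1/0.52 + 1.8 × 33
Step 3: 1/[A] = 1.923 + 59.4 = 61.32
Step 4: [A] = 1/61.32 = 0.01631 M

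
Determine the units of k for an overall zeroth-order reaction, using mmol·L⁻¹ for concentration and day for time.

mmol·L⁻¹·day⁻¹

Step 1: For overall order n, rate = k × (concentration)^n.
Step 2: Rate has units mmol·L⁻¹·day⁻¹; concentration term has units (mmol·L⁻¹)^0.
Step 3: k = rate / (concentration)^n, so units of k = (mmol·L⁻¹)^(1-0)·day⁻¹ = mmol·L⁻¹·day⁻¹.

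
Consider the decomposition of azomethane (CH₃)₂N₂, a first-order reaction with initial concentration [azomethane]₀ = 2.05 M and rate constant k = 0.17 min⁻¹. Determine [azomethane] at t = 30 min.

0.0125 M

Step 1: For a first-order reaction: [azomethane] = [azomethane]₀ × e^(-kt)
Step 2: [azomethane] = 2.05 × e^(-0.17 × 30)
Step 3: [azomethane] = 2.05 × e^(-5.1)
Step 4: [azomethane] = 2.05 × 0.00609675 = 0.0125 M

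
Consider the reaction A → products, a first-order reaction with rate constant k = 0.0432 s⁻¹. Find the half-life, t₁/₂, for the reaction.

16.05 s

Step 1: For a first-order reaction, t₁/₂ = ln(2)/k
Step 2: t₁/₂ = ln(2)/0.0432
Step 3: t₁/₂ = 0.6931/0.0432 = 16.05 s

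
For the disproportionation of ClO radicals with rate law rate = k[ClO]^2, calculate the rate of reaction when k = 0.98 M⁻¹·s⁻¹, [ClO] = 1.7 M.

2.832 M/s

Step 1: Identify the rate law: rate = k[ClO]^2
Step 2: Substitute values: rate = 0.98 × (1.7)^2
Step 3: Calculate: rate = 0.98 × 2.89 = 2.8322 M/s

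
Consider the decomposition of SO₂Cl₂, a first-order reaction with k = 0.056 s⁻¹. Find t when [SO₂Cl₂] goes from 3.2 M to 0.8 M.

24.76 s

Step 1: For first-order: t = ln([SO₂Cl₂]₀/[SO₂Cl₂])/k
Step 2: t = ln(3.2/0.8)/0.056
Step 3: t = ln(4)/0.056
Step 4: t = 1.386/0.056 = 24.76 s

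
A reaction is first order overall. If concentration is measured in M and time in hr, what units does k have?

hr⁻¹

Step 1: For overall order n, rate = k × (concentration)^n.
Step 2: Rate has units M·hr⁻¹; concentration term has units M^1.
Step 3: k = rate / (concentration)^n, so units of k = M^(1-1)·hr⁻¹ = hr⁻¹.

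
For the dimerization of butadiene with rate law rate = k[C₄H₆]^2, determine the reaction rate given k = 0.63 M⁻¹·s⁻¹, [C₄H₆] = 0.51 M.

0.1639 M/s

Step 1: Identify the rate law: rate = k[C₄H₆]^2
Step 2: Substitute values: rate = 0.63 × (0.51)^2
Step 3: Calculate: rate = 0.63 × 0.2601 = 0.163863 M/s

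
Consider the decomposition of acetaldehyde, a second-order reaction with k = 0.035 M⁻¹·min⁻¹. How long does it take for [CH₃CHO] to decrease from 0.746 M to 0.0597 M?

440.3 min

Step 1: For second-order: t = (1/[CH₃CHO] - 1/[CH₃CHO]₀)/k
Step 2: t = (1/0.0597 - 1/0.746)/0.035
Step 3: t = (16.75 - 1.34)/0.035
Step 4: t = 15.41/0.035 = 440.3 min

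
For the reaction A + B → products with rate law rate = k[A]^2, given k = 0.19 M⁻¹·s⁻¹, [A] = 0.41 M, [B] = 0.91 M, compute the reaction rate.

0.03194 M/s

Step 1: The rate law is rate = k[A]^2
Step 2: Note that the rate does not depend on [B] (zero order in B).
Step 3: rate = 0.19 × (0.41)^2 = 0.031939 M/s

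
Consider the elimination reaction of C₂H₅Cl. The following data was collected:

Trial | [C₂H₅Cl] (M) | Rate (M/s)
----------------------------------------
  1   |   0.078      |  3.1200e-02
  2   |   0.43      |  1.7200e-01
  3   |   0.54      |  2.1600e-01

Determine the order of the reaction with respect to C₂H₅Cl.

first order (1)

Step 1: Compare trials to find order n where rate₂/rate₁ = ([C₂H₅Cl]₂/[C₂H₅Cl]₁)^n
Step 2: rate₂/rate₁ = 1.7200e-01/3.1200e-02 = 5.513
Step 3: [C₂H₅Cl]₂/[C₂H₅Cl]₁ = 0.43/0.078 = 5.513
Step 4: n = ln(5.513)/ln(5.513) = 1.00 ≈ 1
Step 5: The reaction is first order in C₂H₅Cl.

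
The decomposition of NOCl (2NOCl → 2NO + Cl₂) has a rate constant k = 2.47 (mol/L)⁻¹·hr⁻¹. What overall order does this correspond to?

second order (2)

Step 1: The units of k for an nth-order reaction are (concentration)^(1-n)·(time)⁻¹.
Step 2: Here k has units (mol/L)⁻¹·hr⁻¹, so the concentration exponent is -1.
Step 3: 1 - n = -1 ⇒ n = 2. The reaction is second order.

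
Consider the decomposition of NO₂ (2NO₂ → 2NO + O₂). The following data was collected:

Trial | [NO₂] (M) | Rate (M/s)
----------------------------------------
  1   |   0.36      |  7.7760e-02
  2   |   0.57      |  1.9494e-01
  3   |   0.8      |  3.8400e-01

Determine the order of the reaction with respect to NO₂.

second order (2)

Step 1: Compare trials to find order n where rate₂/rate₁ = ([NO₂]₂/[NO₂]₁)^n
Step 2: rate₂/rate₁ = 1.9494e-01/7.7760e-02 = 2.507
Step 3: [NO₂]₂/[NO₂]₁ = 0.57/0.36 = 1.583
Step 4: n = ln(2.507)/ln(1.583) = 2.00 ≈ 2
Step 5: The reaction is second order in NO₂.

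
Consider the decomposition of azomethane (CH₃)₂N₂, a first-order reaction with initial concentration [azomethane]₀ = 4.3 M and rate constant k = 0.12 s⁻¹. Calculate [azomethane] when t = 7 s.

1.856 M

Step 1: For a first-order reaction: [azomethane] = [azomethane]₀ × e^(-kt)
Step 2: [azomethane] = 4.3 × e^(-0.12 × 7)
Step 3: [azomethane] = 4.3 × e^(-0.84)
Step 4: [azomethane] = 4.3 × 0.431711 = 1.856 M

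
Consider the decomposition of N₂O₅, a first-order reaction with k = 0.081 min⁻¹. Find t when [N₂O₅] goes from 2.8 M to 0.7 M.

17.11 min

Step 1: For first-order: t = ln([N₂O₅]₀/[N₂O₅])/k
Step 2: t = ln(2.8/0.7)/0.081
Step 3: t = ln(4)/0.081
Step 4: t = 1.386/0.081 = 17.11 min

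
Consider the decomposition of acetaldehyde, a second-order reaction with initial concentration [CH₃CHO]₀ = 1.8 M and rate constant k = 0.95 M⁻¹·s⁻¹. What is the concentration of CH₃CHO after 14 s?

0.07217 M

Step 1: For a second-order reaction: 1/[CH₃CHO] = 1/[CH₃CHO]₀ + kt
Step 2: 1/[CH₃CHO] = 1/1.8 + 0.95 × 14
Step 3: 1/[CH₃CHO] = 0.5556 + 13.3 = 13.86
Step 4: [CH₃CHO] = 1/13.86 = 0.07217 M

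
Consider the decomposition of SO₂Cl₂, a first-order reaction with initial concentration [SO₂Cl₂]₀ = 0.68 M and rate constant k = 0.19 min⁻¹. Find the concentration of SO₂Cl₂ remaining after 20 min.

0.01521 M

Step 1: For a first-order reaction: [SO₂Cl₂] = [SO₂Cl₂]₀ × e^(-kt)
Step 2: [SO₂Cl₂] = 0.68 × e^(-0.19 × 20)
Step 3: [SO₂Cl₂] = 0.68 × e^(-3.8)
Step 4: [SO₂Cl₂] = 0.68 × 0.0223708 = 0.01521 M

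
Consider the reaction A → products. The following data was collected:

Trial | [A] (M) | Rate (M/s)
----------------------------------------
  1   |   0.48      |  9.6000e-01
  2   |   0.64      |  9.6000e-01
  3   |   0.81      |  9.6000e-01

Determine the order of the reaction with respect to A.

zeroth order (0)

Step 1: Compare trials - when concentration changes, rate stays constant.
Step 2: rate₂/rate₁ = 9.6000e-01/9.6000e-01 = 1
Step 3: [A]₂/[A]₁ = 0.64/0.48 = 1.333
Step 4: Since rate ratio ≈ (conc ratio)^0, the reaction is zeroth order.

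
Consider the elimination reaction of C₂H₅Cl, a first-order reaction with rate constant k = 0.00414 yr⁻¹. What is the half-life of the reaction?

167.4 yr

Step 1: For a first-order reaction, t₁/₂ = ln(2)/k
Step 2: t₁/₂ = ln(2)/0.00414
Step 3: t₁/₂ = 0.6931/0.00414 = 167.4 yr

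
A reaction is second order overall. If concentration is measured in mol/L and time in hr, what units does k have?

(mol/L)⁻¹·hr⁻¹

Step 1: For overall order n, rate = k × (concentration)^n.
Step 2: Rate has units mol/L·hr⁻¹; concentration term has units (mol/L)^2.
Step 3: k = rate / (concentration)^n, so units of k = (mol/L)^(1-2)·hr⁻¹ = (mol/L)⁻¹·hr⁻¹.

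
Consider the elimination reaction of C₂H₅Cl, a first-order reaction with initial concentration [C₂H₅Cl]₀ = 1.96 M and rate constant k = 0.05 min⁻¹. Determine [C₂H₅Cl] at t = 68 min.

0.06541 M

Step 1: For a first-order reaction: [C₂H₅Cl] = [C₂H₅Cl]₀ × e^(-kt)
Step 2: [C₂H₅Cl] = 1.96 × e^(-0.05 × 68)
Step 3: [C₂H₅Cl] = 1.96 × e^(-3.4)
Step 4: [C₂H₅Cl] = 1.96 × 0.0333733 = 0.06541 M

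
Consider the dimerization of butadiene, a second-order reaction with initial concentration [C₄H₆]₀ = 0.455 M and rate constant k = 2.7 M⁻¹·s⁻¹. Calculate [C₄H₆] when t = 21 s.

0.01698 M

Step 1: For a second-order reaction: 1/[C₄H₆] = 1/[C₄H₆]₀ + kt
Step 2: 1/[C₄H₆] = 1/0.455 + 2.7 × 21
Step 3: 1/[C₄H₆] = 2.198 + 56.7 = 58.9
Step 4: [C₄H₆] = 1/58.9 = 0.01698 M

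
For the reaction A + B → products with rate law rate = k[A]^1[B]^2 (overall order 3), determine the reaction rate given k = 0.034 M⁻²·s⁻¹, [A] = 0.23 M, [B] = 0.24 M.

0.0004504 M/s

Step 1: The rate law is rate = k[A]^1[B]^2, overall order = 1+2 = 3
Step 2: Substitute values: rate = 0.034 × (0.23)^1 × (0.24)^2
Step 3: rate = 0.034 × 0.23 × 0.0576 = 0.000450432 M/s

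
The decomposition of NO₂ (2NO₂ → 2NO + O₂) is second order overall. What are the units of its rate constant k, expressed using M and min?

M⁻¹·min⁻¹

Step 1: For overall order n, rate = k × (concentration)^n.
Step 2: Rate has units M·min⁻¹; concentration term has units M^2.
Step 3: k = rate / (concentration)^n, so units of k = M^(1-2)·min⁻¹ = M⁻¹·min⁻¹.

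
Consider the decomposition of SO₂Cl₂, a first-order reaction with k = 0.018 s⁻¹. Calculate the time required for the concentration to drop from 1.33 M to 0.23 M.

97.49 s

Step 1: For first-order: t = ln([SO₂Cl₂]₀/[SO₂Cl₂])/k
Step 2: t = ln(1.33/0.23)/0.018
Step 3: t = ln(5.783)/0.018
Step 4: t = 1.755/0.018 = 97.49 s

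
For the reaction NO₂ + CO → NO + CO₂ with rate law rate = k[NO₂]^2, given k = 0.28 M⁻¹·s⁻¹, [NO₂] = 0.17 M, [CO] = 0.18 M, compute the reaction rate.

0.008092 M/s

Step 1: The rate law is rate = k[NO₂]^2
Step 2: Note that the rate does not depend on [CO] (zero order in CO).
Step 3: rate = 0.28 × (0.17)^2 = 0.008092 M/s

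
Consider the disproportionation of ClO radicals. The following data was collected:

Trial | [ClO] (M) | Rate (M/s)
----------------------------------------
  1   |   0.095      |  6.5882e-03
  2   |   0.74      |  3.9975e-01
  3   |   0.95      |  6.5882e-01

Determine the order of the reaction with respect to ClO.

second order (2)

Step 1: Compare trials to find order n where rate₂/rate₁ = ([ClO]₂/[ClO]₁)^n
Step 2: rate₂/rate₁ = 3.9975e-01/6.5882e-03 = 60.68
Step 3: [ClO]₂/[ClO]₁ = 0.74/0.095 = 7.789
Step 4: n = ln(60.68)/ln(7.789) = 2.00 ≈ 2
Step 5: The reaction is second order in ClO.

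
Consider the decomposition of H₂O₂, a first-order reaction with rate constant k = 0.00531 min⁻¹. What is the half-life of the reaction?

130.5 min

Step 1: For a first-order reaction, t₁/₂ = ln(2)/k
Step 2: t₁/₂ = ln(2)/0.00531
Step 3: t₁/₂ = 0.6931/0.00531 = 130.5 min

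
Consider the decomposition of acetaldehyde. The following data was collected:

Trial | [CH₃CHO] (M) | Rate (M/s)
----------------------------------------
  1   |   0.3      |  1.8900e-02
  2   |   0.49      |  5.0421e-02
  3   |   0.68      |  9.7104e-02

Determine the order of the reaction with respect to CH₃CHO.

second order (2)

Step 1: Compare trials to find order n where rate₂/rate₁ = ([CH₃CHO]₂/[CH₃CHO]₁)^n
Step 2: rate₂/rate₁ = 5.0421e-02/1.8900e-02 = 2.668
Step 3: [CH₃CHO]₂/[CH₃CHO]₁ = 0.49/0.3 = 1.633
Step 4: n = ln(2.668)/ln(1.633) = 2.00 ≈ 2
Step 5: The reaction is second order in CH₃CHO.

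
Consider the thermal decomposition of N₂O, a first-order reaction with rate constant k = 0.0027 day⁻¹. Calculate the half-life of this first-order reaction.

256.7 day

Step 1: For a first-order reaction, t₁/₂ = ln(2)/k
Step 2: t₁/₂ = ln(2)/0.0027
Step 3: t₁/₂ = 0.6931/0.0027 = 256.7 day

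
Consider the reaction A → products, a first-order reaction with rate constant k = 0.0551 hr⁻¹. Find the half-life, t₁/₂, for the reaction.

12.58 hr

Step 1: For a first-order reaction, t₁/₂ = ln(2)/k
Step 2: t₁/₂ = ln(2)/0.0551
Step 3: t₁/₂ = 0.6931/0.0551 = 12.58 hr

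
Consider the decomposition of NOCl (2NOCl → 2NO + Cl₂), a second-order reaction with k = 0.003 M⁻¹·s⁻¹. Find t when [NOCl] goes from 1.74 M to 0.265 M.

1066 s

Step 1: For second-order: t = (1/[NOCl] - 1/[NOCl]₀)/k
Step 2: t = (1/0.265 - 1/1.74)/0.003
Step 3: t = (3.774 - 0.5747)/0.003
Step 4: t = 3.199/0.003 = 1066 s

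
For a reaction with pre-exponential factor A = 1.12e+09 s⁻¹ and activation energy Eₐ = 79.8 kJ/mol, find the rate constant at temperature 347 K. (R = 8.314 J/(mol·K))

1.09e-03 s⁻¹

Step 1: Use the Arrhenius equation: k = A × exp(-Eₐ/RT)
Step 2: Convert Eₐ to J/mol: 79.8 kJ/mol = 79800 J/mol
Step 3: Calculate the exponent: -Eₐ/(RT) = -79800/(8.314 × 347) = -27.66071
Step 4: k = 1.12e+09 × exp(-27.66071)
Step 5: k = 1.12e+09 × 9.70748e-13 = 1.0872e-03 s⁻¹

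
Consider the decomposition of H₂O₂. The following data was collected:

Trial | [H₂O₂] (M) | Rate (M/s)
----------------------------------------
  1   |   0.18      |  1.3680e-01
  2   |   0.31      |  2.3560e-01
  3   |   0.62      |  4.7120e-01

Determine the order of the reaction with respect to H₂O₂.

first order (1)

Step 1: Compare trials to find order n where rate₂/rate₁ = ([H₂O₂]₂/[H₂O₂]₁)^n
Step 2: rate₂/rate₁ = 2.3560e-01/1.3680e-01 = 1.722
Step 3: [H₂O₂]₂/[H₂O₂]₁ = 0.31/0.18 = 1.722
Step 4: n = ln(1.722)/ln(1.722) = 1.00 ≈ 1
Step 5: The reaction is first order in H₂O₂.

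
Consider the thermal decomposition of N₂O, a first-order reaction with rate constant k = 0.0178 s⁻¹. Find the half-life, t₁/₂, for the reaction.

38.94 s

Step 1: For a first-order reaction, t₁/₂ = ln(2)/k
Step 2: t₁/₂ = ln(2)/0.0178
Step 3: t₁/₂ = 0.6931/0.0178 = 38.94 s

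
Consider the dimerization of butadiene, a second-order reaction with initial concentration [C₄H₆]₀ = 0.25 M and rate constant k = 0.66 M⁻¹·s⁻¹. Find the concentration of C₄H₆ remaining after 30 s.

0.04202 M

Step 1: For a second-order reaction: 1/[C₄H₆] = 1/[C₄H₆]₀ + kt
Step 2: 1/[C₄H₆] = 1/0.25 + 0.66 × 30
Step 3: 1/[C₄H₆] = 4 + 19.8 = 23.8
Step 4: [C₄H₆] = 1/23.8 = 0.04202 M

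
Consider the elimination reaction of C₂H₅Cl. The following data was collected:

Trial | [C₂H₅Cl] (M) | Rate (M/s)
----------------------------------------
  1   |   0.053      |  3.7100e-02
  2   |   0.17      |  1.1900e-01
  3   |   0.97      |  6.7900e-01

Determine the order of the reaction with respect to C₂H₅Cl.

first order (1)

Step 1: Compare trials to find order n where rate₂/rate₁ = ([C₂H₅Cl]₂/[C₂H₅Cl]₁)^n
Step 2: rate₂/rate₁ = 1.1900e-01/3.7100e-02 = 3.208
Step 3: [C₂H₅Cl]₂/[C₂H₅Cl]₁ = 0.17/0.053 = 3.208
Step 4: n = ln(3.208)/ln(3.208) = 1.00 ≈ 1
Step 5: The reaction is first order in C₂H₅Cl.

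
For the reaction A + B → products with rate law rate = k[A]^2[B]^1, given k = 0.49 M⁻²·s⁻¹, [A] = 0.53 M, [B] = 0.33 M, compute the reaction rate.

0.04542 M/s

Step 1: The rate law is rate = k[A]^2[B]^1
Step 2: Substitute: rate = 0.49 × (0.53)^2 × (0.33)^1
Step 3: rate = 0.49 × 0.2809 × 0.33 = 0.0454215 M/s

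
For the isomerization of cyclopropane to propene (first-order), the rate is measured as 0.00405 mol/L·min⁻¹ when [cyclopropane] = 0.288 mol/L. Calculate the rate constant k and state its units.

0.01406 min⁻¹

Step 1: rate = k[cyclopropane]^1, so k = rate / [cyclopropane]^1.
Step 2: k = 0.00405 / (0.288)^1 = 0.00405 / 0.288.
Step 3: k = 0.01406 min⁻¹.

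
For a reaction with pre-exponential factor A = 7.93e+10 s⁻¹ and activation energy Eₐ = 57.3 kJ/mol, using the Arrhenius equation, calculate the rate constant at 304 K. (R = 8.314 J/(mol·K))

1.13e+01 s⁻¹

Step 1: Use the Arrhenius equation: k = A × exp(-Eₐ/RT)
Step 2: Convert Eₐ to J/mol: 57.3 kJ/mol = 57300 J/mol
Step 3: Calculate the exponent: -Eₐ/(RT) = -57300/(8.314 × 304) = -22.67102
Step 4: k = 7.93e+10 × exp(-22.67102)
Step 5: k = 7.93e+10 × 1.42594e-10 = 1.1308e+01 s⁻¹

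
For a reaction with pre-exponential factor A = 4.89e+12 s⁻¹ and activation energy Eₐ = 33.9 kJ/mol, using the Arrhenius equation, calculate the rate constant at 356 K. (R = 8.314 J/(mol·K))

5.19e+07 s⁻¹

Step 1: Use the Arrhenius equation: k = A × exp(-Eₐ/RT)
Step 2: Convert Eₐ to J/mol: 33.9 kJ/mol = 33900 J/mol
Step 3: Calculate the exponent: -Eₐ/(RT) = -33900/(8.314 × 356) = -11.45354
Step 4: k = 4.89e+12 × exp(-11.45354)
Step 5: k = 4.89e+12 × 1.06118e-05 = 5.1892e+07 s⁻¹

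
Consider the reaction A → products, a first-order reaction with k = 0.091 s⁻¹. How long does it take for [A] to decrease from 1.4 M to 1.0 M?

3.697 s

Step 1: For first-order: t = ln([A]₀/[A])/k
Step 2: t = ln(1.4/1.0)/0.091
Step 3: t = ln(1.4)/0.091
Step 4: t = 0.3365/0.091 = 3.697 s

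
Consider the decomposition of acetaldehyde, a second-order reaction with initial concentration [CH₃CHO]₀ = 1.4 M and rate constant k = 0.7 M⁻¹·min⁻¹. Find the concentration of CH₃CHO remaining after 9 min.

0.1426 M

Step 1: For a second-order reaction: 1/[CH₃CHO] = 1/[CH₃CHO]₀ + kt
Step 2: 1/[CH₃CHO] = 1/1.4 + 0.7 × 9
Step 3: 1/[CH₃CHO] = 0.7143 + 6.3 = 7.014
Step 4: [CH₃CHO] = 1/7.014 = 0.1426 M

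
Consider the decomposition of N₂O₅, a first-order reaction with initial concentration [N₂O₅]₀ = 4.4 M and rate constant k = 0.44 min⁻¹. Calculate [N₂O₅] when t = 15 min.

0.005986 M

Step 1: For a first-order reaction: [N₂O₅] = [N₂O₅]₀ × e^(-kt)
Step 2: [N₂O₅] = 4.4 × e^(-0.44 × 15)
Step 3: [N₂O₅] = 4.4 × e^(-6.6)
Step 4: [N₂O₅] = 4.4 × 0.00136037 = 0.005986 M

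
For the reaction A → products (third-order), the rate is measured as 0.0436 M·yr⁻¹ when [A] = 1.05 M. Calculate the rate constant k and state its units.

0.03766 M⁻²·yr⁻¹

Step 1: rate = k[A]^3, so k = rate / [A]^3.
Step 2: k = 0.0436 / (1.05)^3 = 0.0436 / 1.158.
Step 3: k = 0.03766 M⁻²·yr⁻¹.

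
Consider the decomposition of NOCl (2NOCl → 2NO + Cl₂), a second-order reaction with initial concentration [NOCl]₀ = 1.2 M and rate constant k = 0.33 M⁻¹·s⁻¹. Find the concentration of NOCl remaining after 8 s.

0.2879 M

Step 1: For a second-order reaction: 1/[NOCl] = 1/[NOCl]₀ + kt
Step 2: 1/[NOCl] = 1/1.2 + 0.33 × 8
Step 3: 1/[NOCl] = 0.8333 + 2.64 = 3.473
Step 4: [NOCl] = 1/3.473 = 0.2879 M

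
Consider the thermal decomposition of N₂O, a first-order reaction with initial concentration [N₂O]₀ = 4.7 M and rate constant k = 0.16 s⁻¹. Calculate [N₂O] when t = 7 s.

1.534 M

Step 1: For a first-order reaction: [N₂O] = [N₂O]₀ × e^(-kt)
Step 2: [N₂O] = 4.7 × e^(-0.16 × 7)
Step 3: [N₂O] = 4.7 × e^(-1.12)
Step 4: [N₂O] = 4.7 × 0.32628 = 1.534 M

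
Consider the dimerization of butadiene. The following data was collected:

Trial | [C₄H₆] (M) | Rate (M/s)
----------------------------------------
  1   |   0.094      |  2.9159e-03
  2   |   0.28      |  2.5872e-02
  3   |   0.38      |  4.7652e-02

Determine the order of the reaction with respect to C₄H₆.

second order (2)

Step 1: Compare trials to find order n where rate₂/rate₁ = ([C₄H₆]₂/[C₄H₆]₁)^n
Step 2: rate₂/rate₁ = 2.5872e-02/2.9159e-03 = 8.873
Step 3: [C₄H₆]₂/[C₄H₆]₁ = 0.28/0.094 = 2.979
Step 4: n = ln(8.873)/ln(2.979) = 2.00 ≈ 2
Step 5: The reaction is second order in C₄H₆.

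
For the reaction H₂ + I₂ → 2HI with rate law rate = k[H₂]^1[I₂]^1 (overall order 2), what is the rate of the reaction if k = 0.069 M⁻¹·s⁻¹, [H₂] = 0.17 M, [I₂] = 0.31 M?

0.003636 M/s

Step 1: The rate law is rate = k[H₂]^1[I₂]^1, overall order = 1+1 = 2
Step 2: Substitute values: rate = 0.069 × (0.17)^1 × (0.31)^1
Step 3: rate = 0.069 × 0.17 × 0.31 = 0.0036363 M/s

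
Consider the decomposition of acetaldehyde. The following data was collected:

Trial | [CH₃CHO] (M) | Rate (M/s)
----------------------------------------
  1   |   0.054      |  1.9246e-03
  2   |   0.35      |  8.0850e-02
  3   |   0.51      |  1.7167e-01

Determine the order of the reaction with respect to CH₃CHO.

second order (2)

Step 1: Compare trials to find order n where rate₂/rate₁ = ([CH₃CHO]₂/[CH₃CHO]₁)^n
Step 2: rate₂/rate₁ = 8.0850e-02/1.9246e-03 = 42.01
Step 3: [CH₃CHO]₂/[CH₃CHO]₁ = 0.35/0.054 = 6.481
Step 4: n = ln(42.01)/ln(6.481) = 2.00 ≈ 2
Step 5: The reaction is second order in CH₃CHO.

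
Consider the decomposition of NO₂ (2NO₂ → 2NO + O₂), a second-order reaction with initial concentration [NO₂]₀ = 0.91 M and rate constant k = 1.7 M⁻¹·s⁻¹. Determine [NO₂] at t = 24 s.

0.02387 M

Step 1: For a second-order reaction: 1/[NO₂] = 1/[NO₂]₀ + kt
Step 2: 1/[NO₂] = 1/0.91 + 1.7 × 24
Step 3: 1/[NO₂] = 1.099 + 40.8 = 41.9
Step 4: [NO₂] = 1/41.9 = 0.02387 M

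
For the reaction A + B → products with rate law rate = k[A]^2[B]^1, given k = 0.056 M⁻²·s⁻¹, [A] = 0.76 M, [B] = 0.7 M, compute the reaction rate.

0.02264 M/s

Step 1: The rate law is rate = k[A]^2[B]^1
Step 2: Substitute: rate = 0.056 × (0.76)^2 × (0.7)^1
Step 3: rate = 0.056 × 0.5776 × 0.7 = 0.0226419 M/s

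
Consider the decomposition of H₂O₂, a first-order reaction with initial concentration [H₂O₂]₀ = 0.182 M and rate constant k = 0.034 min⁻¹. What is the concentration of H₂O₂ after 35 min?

0.05537 M

Step 1: For a first-order reaction: [H₂O₂] = [H₂O₂]₀ × e^(-kt)
Step 2: [H₂O₂] = 0.182 × e^(-0.034 × 35)
Step 3: [H₂O₂] = 0.182 × e^(-1.19)
Step 4: [H₂O₂] = 0.182 × 0.304221 = 0.05537 M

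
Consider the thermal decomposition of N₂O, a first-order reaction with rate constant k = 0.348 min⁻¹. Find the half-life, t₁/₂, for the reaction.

1.992 min

Step 1: For a first-order reaction, t₁/₂ = ln(2)/k
Step 2: t₁/₂ = ln(2)/0.348
Step 3: t₁/₂ = 0.6931/0.348 = 1.992 min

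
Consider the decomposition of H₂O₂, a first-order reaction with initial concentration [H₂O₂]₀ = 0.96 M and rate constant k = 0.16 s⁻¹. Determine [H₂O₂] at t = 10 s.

0.1938 M

Step 1: For a first-order reaction: [H₂O₂] = [H₂O₂]₀ × e^(-kt)
Step 2: [H₂O₂] = 0.96 × e^(-0.16 × 10)
Step 3: [H₂O₂] = 0.96 × e^(-1.6)
Step 4: [H₂O₂] = 0.96 × 0.201897 = 0.1938 M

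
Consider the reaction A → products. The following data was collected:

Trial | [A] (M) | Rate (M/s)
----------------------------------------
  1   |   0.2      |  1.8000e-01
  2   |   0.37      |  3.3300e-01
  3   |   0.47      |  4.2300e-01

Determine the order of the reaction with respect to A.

first order (1)

Step 1: Compare trials to find order n where rate₂/rate₁ = ([A]₂/[A]₁)^n
Step 2: rate₂/rate₁ = 3.3300e-01/1.8000e-01 = 1.85
Step 3: [A]₂/[A]₁ = 0.37/0.2 = 1.85
Step 4: n = ln(1.85)/ln(1.85) = 1.00 ≈ 1
Step 5: The reaction is first order in A.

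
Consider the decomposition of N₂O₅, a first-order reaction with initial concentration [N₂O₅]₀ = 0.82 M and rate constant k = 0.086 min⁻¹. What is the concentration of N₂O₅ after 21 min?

0.1347 M

Step 1: For a first-order reaction: [N₂O₅] = [N₂O₅]₀ × e^(-kt)
Step 2: [N₂O₅] = 0.82 × e^(-0.086 × 21)
Step 3: [N₂O₅] = 0.82 × e^(-1.806)
Step 4: [N₂O₅] = 0.82 × 0.16431 = 0.1347 M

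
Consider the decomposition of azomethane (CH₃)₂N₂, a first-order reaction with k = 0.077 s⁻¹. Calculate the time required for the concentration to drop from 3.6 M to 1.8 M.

9.002 s

Step 1: For first-order: t = ln([azomethane]₀/[azomethane])/k
Step 2: t = ln(3.6/1.8)/0.077
Step 3: t = ln(2)/0.077
Step 4: t = 0.6931/0.077 = 9.002 s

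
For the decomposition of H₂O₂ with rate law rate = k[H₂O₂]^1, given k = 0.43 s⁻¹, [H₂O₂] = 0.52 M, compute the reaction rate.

0.2236 M/s

Step 1: Identify the rate law: rate = k[H₂O₂]^1
Step 2: Substitute values: rate = 0.43 × (0.52)^1
Step 3: Calculate: rate = 0.43 × 0.52 = 0.2236 M/s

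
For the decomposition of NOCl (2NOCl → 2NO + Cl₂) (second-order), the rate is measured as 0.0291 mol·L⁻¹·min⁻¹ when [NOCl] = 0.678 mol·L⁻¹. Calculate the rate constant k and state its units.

0.0633 (mol·L⁻¹)⁻¹·min⁻¹

Step 1: rate = k[NOCl]^2, so k = rate / [NOCl]^2.
Step 2: k = 0.0291 / (0.678)^2 = 0.0291 / 0.4597.
Step 3: k = 0.0633 (mol·L⁻¹)⁻¹·min⁻¹.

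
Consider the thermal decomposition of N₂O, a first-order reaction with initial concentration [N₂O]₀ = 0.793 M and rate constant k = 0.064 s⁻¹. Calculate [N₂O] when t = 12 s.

0.3679 M

Step 1: For a first-order reaction: [N₂O] = [N₂O]₀ × e^(-kt)
Step 2: [N₂O] = 0.793 × e^(-0.064 × 12)
Step 3: [N₂O] = 0.793 × e^(-0.768)
Step 4: [N₂O] = 0.793 × 0.46394 = 0.3679 M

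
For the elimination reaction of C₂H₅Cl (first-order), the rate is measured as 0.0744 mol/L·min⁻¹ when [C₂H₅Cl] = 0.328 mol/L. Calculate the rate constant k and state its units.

0.2268 min⁻¹

Step 1: rate = k[C₂H₅Cl]^1, so k = rate / [C₂H₅Cl]^1.
Step 2: k = 0.0744 / (0.328)^1 = 0.0744 / 0.328.
Step 3: k = 0.2268 min⁻¹.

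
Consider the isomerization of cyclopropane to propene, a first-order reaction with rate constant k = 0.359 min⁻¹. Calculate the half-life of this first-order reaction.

1.931 min

Step 1: For a first-order reaction, t₁/₂ = ln(2)/k
Step 2: t₁/₂ = ln(2)/0.359
Step 3: t₁/₂ = 0.6931/0.359 = 1.931 min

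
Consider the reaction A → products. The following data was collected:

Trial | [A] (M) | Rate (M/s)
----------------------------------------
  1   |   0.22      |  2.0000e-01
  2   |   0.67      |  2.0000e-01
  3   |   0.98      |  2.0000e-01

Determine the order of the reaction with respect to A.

zeroth order (0)

Step 1: Compare trials - when concentration changes, rate stays constant.
Step 2: rate₂/rate₁ = 2.0000e-01/2.0000e-01 = 1
Step 3: [A]₂/[A]₁ = 0.67/0.22 = 3.045
Step 4: Since rate ratio ≈ (conc ratio)^0, the reaction is zeroth order.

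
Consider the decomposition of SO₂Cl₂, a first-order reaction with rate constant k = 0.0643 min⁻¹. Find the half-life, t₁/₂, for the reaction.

10.78 min

Step 1: For a first-order reaction, t₁/₂ = ln(2)/k
Step 2: t₁/₂ = ln(2)/0.0643
Step 3: t₁/₂ = 0.6931/0.0643 = 10.78 min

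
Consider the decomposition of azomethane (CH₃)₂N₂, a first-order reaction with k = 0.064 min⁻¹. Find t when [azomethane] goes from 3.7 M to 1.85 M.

10.83 min

Step 1: For first-order: t = ln([azomethane]₀/[azomethane])/k
Step 2: t = ln(3.7/1.85)/0.064
Step 3: t = ln(2)/0.064
Step 4: t = 0.6931/0.064 = 10.83 min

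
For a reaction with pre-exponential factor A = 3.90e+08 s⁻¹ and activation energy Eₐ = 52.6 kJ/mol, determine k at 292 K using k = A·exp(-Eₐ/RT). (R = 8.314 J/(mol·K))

1.52e-01 s⁻¹

Step 1: Use the Arrhenius equation: k = A × exp(-Eₐ/RT)
Step 2: Convert Eₐ to J/mol: 52.6 kJ/mol = 52600 J/mol
Step 3: Calculate the exponent: -Eₐ/(RT) = -52600/(8.314 × 292) = -21.66671
Step 4: k = 3.90e+08 × exp(-21.66671)
Step 5: k = 3.90e+08 × 3.89285e-10 = 1.5182e-01 s⁻¹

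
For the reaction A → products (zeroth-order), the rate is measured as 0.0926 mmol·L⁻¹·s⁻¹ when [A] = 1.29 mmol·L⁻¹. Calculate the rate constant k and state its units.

0.0926 mmol·L⁻¹·s⁻¹

Step 1: For a zeroth-order reaction, rate = k (independent of concentration).
Step 2: k = rate = 0.0926 mmol·L⁻¹·s⁻¹.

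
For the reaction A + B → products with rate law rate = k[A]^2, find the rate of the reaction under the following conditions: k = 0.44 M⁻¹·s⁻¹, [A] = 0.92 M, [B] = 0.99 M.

0.3724 M/s

Step 1: The rate law is rate = k[A]^2
Step 2: Note that the rate does not depend on [B] (zero order in B).
Step 3: rate = 0.44 × (0.92)^2 = 0.372416 M/s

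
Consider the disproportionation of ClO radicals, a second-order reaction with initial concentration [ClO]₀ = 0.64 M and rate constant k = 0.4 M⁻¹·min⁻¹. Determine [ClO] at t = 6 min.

0.2524 M

Step 1: For a second-order reaction: 1/[ClO] = 1/[ClO]₀ + kt
Step 2: 1/[ClO] = 1/0.64 + 0.4 × 6
Step 3: 1/[ClO] = 1.562 + 2.4 = 3.963
Step 4: [ClO] = 1/3.963 = 0.2524 M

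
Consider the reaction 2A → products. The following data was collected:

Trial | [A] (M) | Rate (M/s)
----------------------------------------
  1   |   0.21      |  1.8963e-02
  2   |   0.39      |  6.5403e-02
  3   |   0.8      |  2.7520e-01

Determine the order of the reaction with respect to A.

second order (2)

Step 1: Compare trials to find order n where rate₂/rate₁ = ([A]₂/[A]₁)^n
Step 2: rate₂/rate₁ = 6.5403e-02/1.8963e-02 = 3.449
Step 3: [A]₂/[A]₁ = 0.39/0.21 = 1.857
Step 4: n = ln(3.449)/ln(1.857) = 2.00 ≈ 2
Step 5: The reaction is second order in A.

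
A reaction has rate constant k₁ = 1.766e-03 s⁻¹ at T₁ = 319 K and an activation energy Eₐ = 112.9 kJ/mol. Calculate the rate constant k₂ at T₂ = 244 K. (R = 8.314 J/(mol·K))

3.667e-09 s⁻¹

Step 1: Use the two-temperature Arrhenius form: ln(k₂/k₁) = -Eₐ/R × (1/T₂ - 1/T₁)
Step 2: Convert Eₐ to J/mol: 112.9 kJ/mol = 112900 J/mol
Step 3: 1/T₂ - 1/T₁ = 1/244 - 1/319 = 9.635644e-04 K⁻¹
Step 4: ln(k₂/k₁) = -112900/8.314 × 9.635644e-04 = -13.08473
Step 5: k₂ = k₁ × exp(-13.08473) = 1.766e-03 × 2.07670e-06 = 3.667e-09 s⁻¹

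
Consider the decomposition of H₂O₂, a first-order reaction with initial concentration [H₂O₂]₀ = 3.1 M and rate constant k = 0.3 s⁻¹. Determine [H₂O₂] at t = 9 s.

0.2083 M

Step 1: For a first-order reaction: [H₂O₂] = [H₂O₂]₀ × e^(-kt)
Step 2: [H₂O₂] = 3.1 × e^(-0.3 × 9)
Step 3: [H₂O₂] = 3.1 × e^(-2.7)
Step 4: [H₂O₂] = 3.1 × 0.0672055 = 0.2083 M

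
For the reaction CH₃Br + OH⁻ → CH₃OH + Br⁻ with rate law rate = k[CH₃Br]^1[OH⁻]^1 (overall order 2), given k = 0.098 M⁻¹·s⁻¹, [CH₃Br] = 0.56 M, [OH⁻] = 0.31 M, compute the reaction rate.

0.01701 M/s

Step 1: The rate law is rate = k[CH₃Br]^1[OH⁻]^1, overall order = 1+1 = 2
Step 2: Substitute values: rate = 0.098 × (0.56)^1 × (0.31)^1
Step 3: rate = 0.098 × 0.56 × 0.31 = 0.0170128 M/s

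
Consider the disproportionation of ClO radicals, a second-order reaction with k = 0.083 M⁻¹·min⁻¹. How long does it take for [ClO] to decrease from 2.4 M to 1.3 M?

4.248 min

Step 1: For second-order: t = (1/[ClO] - 1/[ClO]₀)/k
Step 2: t = (1/1.3 - 1/2.4)/0.083
Step 3: t = (0.7692 - 0.4167)/0.083
Step 4: t = 0.3526/0.083 = 4.248 min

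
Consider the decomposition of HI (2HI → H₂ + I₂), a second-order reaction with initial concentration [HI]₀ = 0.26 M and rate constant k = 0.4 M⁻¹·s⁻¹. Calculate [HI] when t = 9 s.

0.1343 M

Step 1: For a second-order reaction: 1/[HI] = 1/[HI]₀ + kt
Step 2: 1/[HI] = 1/0.26 + 0.4 × 9
Step 3: 1/[HI] = 3.846 + 3.6 = 7.446
Step 4: [HI] = 1/7.446 = 0.1343 M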